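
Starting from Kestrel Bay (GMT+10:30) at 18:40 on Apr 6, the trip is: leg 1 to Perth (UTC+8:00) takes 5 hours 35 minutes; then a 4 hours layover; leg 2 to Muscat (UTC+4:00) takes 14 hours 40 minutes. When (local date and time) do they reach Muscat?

12:25 on Apr 7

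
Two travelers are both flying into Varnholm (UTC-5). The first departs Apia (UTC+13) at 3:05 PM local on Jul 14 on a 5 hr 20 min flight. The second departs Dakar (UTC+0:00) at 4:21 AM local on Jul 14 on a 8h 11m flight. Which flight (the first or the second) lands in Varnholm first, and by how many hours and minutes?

Flight 1 in UTC: 3:05 PM − 13:00 = 2:05 AM on Jul 14.
+5 hours and 20 minutes → arrive 7:25 AM UTC on Jul 14.
Flight 2 departs at 4:21 AM UTC (Jul 14).
+8 hours and 11 minutes → arrive 12:32 PM UTC on Jul 14.
Flight 1 lands earlier by 5 hours 7 minutes.

the first, by 5 hours 7 minutes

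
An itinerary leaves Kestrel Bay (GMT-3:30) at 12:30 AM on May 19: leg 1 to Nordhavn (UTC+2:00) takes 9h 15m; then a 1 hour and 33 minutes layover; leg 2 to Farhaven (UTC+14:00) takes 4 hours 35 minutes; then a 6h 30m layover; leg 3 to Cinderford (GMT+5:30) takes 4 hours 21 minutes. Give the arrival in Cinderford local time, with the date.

Convert departure to UTC: 12:30 AM + 3:30 = 4:00 AM UTC on May 19.
Add 9 hours and 15 minutes leg 1 → 1:15 PM UTC.
Add 1 hour and 33 minutes layover in Nordhavn → 2:48 PM UTC.
Add 4 hours 35 minutes leg 2 → 7:23 PM UTC.
Add 6 hours and 30 minutes layover in Farhaven → 1:53 AM UTC (May 20).
Add 4 hours and 21 minutes leg 3 → 6:14 AM UTC.
Cinderford is UTC+5:30, so local arrival = 6:14 AM + 5:30 = 11:44 AM on May 20.

11:44 AM on May 20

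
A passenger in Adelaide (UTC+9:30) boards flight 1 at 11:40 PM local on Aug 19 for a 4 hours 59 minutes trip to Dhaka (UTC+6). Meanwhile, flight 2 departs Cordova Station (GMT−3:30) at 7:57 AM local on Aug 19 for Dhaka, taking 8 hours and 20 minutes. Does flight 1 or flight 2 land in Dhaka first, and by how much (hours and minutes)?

the first, by 38 minutes

Flight 1 in UTC: 11:40 PM − 9:30 = 2:10 PM on Aug 19.
+4 hours and 59 minutes → arrive 7:09 PM UTC on Aug 19.
Flight 2 in UTC: 7:57 AM + 3:30 = 11:27 AM on Aug 19.
+8 hours and 20 minutes → arrive 7:47 PM UTC on Aug 19.
Flight 1 lands earlier by 38 minutes.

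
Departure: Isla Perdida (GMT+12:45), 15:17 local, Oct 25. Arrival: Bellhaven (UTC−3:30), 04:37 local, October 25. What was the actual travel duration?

5 hours 35 minutes

Departure in UTC: 15:17 − 12:45 = 02:32 on Oct 25.
Arrival in UTC: 04:37 + 3:30 = 08:07 on Oct 25.
Elapsed = 08:07 − 02:32 = 5 hours 35 minutes.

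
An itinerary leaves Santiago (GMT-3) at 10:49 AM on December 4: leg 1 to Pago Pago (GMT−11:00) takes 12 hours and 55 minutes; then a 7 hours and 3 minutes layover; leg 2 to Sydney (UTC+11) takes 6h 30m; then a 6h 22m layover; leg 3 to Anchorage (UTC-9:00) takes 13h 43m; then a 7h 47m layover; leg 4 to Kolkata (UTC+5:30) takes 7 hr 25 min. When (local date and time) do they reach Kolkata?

9:04 AM on December 7

Convert departure to UTC: 10:49 AM + 3:00 = 1:49 PM UTC on Dec 4.
Add 12 hours and 55 minutes leg 1 → 2:44 AM UTC (Dec 5).
Add 7 hours 3 minutes layover in Pago Pago → 9:47 AM UTC.
Add 6 hours and 30 minutes leg 2 → 4:17 PM UTC.
Add 6 hours 22 minutes layover in Sydney → 10:39 PM UTC.
Add 13 hours and 43 minutes leg 3 → 12:22 PM UTC (Dec 6).
Add 7 hours and 47 minutes layover in Anchorage → 8:09 PM UTC.
Add 7 hours and 25 minutes leg 4 → 3:34 AM UTC (Dec 7).
Kolkata is UTC+5:30, so local arrival = 3:34 AM + 5:30 = 9:04 AM on Dec 7.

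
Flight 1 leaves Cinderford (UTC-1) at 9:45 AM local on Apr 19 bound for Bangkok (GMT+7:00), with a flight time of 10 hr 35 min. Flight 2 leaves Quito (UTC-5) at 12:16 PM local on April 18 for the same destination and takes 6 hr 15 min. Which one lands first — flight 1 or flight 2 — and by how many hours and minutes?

Flight 1 in UTC: 9:45 AM + 1:00 = 10:45 AM on Apr 19.
+10 hours and 35 minutes → arrive 9:20 PM UTC on Apr 19.
Flight 2 in UTC: 12:16 PM + 5:00 = 5:16 PM on Apr 18.
+6 hours and 15 minutes → arrive 11:31 PM UTC on Apr 18.
Flight 2 lands earlier by 21 hours 49 minutes.

the second, by 21 hours 49 minutes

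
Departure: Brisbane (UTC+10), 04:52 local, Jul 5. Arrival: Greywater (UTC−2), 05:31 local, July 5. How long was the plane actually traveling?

12 hours 39 minutes

Departure in UTC: 04:52 − 10:00 = 18:52 on Jul 4.
Arrival in UTC: 05:31 + 2:00 = 07:31 on Jul 5.
Elapsed = 07:31 − 18:52 (+1 day) = 12 hours 39 minutes.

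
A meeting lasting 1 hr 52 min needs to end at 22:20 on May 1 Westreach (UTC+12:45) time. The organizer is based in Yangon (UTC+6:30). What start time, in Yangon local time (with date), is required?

Target end time in UTC: 22:20 − 12:45 = 09:35 on May 1.
Subtract 1 hour 52 minutes → start 07:43 UTC on May 1.
Yangon is UTC+6:30: 07:43 + 6:30 = 14:13 on May 1.

14:13 on May 1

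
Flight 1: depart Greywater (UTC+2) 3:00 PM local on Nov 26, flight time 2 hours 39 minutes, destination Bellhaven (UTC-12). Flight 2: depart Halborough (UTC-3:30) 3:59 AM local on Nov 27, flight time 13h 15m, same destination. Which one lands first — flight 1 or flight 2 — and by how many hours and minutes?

the first, by 29 hours 5 minutes

Flight 1 in UTC: 3:00 PM − 2:00 = 1:00 PM on Nov 26.
+2 hours and 39 minutes → arrive 3:39 PM UTC on Nov 26.
Flight 2 in UTC: 3:59 AM + 3:30 = 7:29 AM on Nov 27.
+13 hours 15 minutes → arrive 8:44 PM UTC on Nov 27.
Flight 1 lands earlier by 29 hours 5 minutes.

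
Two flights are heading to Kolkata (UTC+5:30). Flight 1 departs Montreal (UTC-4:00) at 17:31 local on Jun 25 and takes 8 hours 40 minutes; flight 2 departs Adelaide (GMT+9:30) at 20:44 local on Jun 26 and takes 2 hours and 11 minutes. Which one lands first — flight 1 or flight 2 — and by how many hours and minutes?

Flight 1 in UTC: 17:31 + 4:00 = 21:31 on Jun 25.
+8 hours 40 minutes → arrive 06:11 UTC on Jun 26.
Flight 2 in UTC: 20:44 − 9:30 = 11:14 on Jun 26.
+2 hours and 11 minutes → arrive 13:25 UTC on Jun 26.
Flight 1 lands earlier by 7 hours 14 minutes.

the first, by 7 hours 14 minutes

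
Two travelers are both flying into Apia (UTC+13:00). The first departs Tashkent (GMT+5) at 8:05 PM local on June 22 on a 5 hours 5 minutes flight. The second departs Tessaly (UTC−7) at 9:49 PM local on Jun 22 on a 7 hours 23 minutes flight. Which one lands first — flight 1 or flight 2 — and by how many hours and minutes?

Flight 1 in UTC: 8:05 PM − 5:00 = 3:05 PM on Jun 22.
+5 hours 5 minutes → arrive 8:10 PM UTC on Jun 22.
Flight 2 in UTC: 9:49 PM + 7:00 = 4:49 AM on Jun 23.
+7 hours and 23 minutes → arrive 12:12 PM UTC on Jun 23.
Flight 1 lands earlier by 16 hours 2 minutes.

the first, by 16 hours 2 minutes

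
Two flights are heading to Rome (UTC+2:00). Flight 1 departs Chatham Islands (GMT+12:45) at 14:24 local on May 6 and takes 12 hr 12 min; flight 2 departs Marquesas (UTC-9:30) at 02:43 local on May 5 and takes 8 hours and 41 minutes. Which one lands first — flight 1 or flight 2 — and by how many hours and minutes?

Flight 1 in UTC: 14:24 − 12:45 = 01:39 on May 6.
+12 hours and 12 minutes → arrive 13:51 UTC on May 6.
Flight 2 in UTC: 02:43 + 9:30 = 12:13 on May 5.
+8 hours and 41 minutes → arrive 20:54 UTC on May 5.
Flight 2 lands earlier by 16 hours 57 minutes.

the second, by 16 hours 57 minutes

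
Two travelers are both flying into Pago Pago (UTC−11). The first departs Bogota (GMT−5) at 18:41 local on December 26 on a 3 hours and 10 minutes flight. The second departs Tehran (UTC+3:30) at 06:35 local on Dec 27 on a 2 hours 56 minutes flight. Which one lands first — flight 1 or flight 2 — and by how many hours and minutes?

Flight 1 in UTC: 18:41 + 5:00 = 23:41 on Dec 26.
+3 hours 10 minutes → arrive 02:51 UTC on Dec 27.
Flight 2 in UTC: 06:35 − 3:30 = 03:05 on Dec 27.
+2 hours 56 minutes → arrive 06:01 UTC on Dec 27.
Flight 1 lands earlier by 3 hours 10 minutes.

the first, by 3 hours 10 minutes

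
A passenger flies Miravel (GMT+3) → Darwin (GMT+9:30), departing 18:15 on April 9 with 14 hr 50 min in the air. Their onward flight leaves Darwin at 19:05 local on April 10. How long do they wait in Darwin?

Convert departure to UTC: 18:15 − 3:00 = 15:15 UTC on Apr 9.
Add 14 hours and 50 minutes flight time → 06:05 UTC (Apr 10).
Darwin is UTC+9:30, so local arrival = 06:05 + 9:30 = 15:35 on Apr 10.
Layover = 19:05 − 15:35 = 3 hours 30 minutes.

3 hours 30 minutes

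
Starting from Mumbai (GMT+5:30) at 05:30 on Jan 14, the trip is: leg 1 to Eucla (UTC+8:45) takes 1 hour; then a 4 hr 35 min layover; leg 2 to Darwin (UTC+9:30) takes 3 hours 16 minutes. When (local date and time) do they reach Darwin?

Convert departure to UTC: 05:30 − 5:30 = 00:00 UTC on Jan 14.
Add 1 hour leg 1 → 01:00 UTC.
Add 4 hours 35 minutes layover in Eucla → 05:35 UTC.
Add 3 hours 16 minutes leg 2 → 08:51 UTC.
Darwin is UTC+9:30, so local arrival = 08:51 + 9:30 = 18:21 on Jan 14.

18:21 on Jan 14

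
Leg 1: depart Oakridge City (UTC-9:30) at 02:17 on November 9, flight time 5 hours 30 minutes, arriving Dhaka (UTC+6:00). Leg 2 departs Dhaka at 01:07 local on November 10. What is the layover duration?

Convert departure to UTC: 02:17 + 9:30 = 11:47 UTC on Nov 9.
Add 5 hours and 30 minutes flight time → 17:17 UTC.
Dhaka is UTC+6:00, so local arrival = 17:17 + 6:00 = 23:17 on Nov 9.
Layover = 01:07 − 23:17 (+1 day) = 1 hour 50 minutes.

1 hour 50 minutes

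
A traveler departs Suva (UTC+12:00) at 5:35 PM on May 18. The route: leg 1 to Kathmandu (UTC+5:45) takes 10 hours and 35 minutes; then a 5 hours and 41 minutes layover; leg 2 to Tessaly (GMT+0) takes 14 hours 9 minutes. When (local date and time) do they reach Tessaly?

12:00 PM on May 19

Convert departure to UTC: 5:35 PM − 12:00 = 5:35 AM UTC on May 18.
Add 10 hours 35 minutes leg 1 → 4:10 PM UTC.
Add 5 hours 41 minutes layover in Kathmandu → 9:51 PM UTC.
Add 14 hours 9 minutes leg 2 → 12:00 PM UTC (May 19).
Tessaly is UTC+0, so local arrival is the same: 12:00 PM on May 19.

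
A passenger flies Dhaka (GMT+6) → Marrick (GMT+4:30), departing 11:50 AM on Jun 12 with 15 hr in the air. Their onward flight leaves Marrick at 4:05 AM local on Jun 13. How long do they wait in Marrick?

2 hours 45 minutes

Convert departure to UTC: 11:50 AM − 6:00 = 5:50 AM UTC on Jun 12.
Add 15 hours flight time → 8:50 PM UTC.
Marrick is UTC+4:30, so local arrival = 8:50 PM + 4:30 = 1:20 AM on Jun 13.
Layover = 4:05 AM − 1:20 AM = 2 hours 45 minutes.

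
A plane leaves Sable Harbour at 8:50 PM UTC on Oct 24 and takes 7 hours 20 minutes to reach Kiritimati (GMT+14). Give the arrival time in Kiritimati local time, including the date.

Departure is given in UTC: 8:50 PM on Oct 24.
Add 7 hours and 20 minutes → 4:10 AM UTC (Oct 25).
Kiritimati is UTC+14:00: 4:10 AM + 14:00 = 6:10 PM on Oct 25.

6:10 PM on October 25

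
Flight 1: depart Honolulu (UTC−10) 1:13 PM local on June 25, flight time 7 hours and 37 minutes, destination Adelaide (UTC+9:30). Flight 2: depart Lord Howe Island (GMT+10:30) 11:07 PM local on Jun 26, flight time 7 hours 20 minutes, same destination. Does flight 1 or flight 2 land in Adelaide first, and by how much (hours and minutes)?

Flight 1 in UTC: 1:13 PM + 10:00 = 11:13 PM on Jun 25.
+7 hours and 37 minutes → arrive 6:50 AM UTC on Jun 26.
Flight 2 in UTC: 11:07 PM − 10:30 = 12:37 PM on Jun 26.
+7 hours and 20 minutes → arrive 7:57 PM UTC on Jun 26.
Flight 1 lands earlier by 13 hours 7 minutes.

the first, by 13 hours 7 minutes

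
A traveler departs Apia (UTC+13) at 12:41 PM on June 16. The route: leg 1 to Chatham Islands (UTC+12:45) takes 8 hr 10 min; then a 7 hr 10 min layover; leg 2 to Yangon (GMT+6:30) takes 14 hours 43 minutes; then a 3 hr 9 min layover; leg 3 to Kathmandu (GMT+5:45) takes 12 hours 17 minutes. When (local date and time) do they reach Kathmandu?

2:55 AM on Jun 18

Convert departure to UTC: 12:41 PM − 13:00 = 11:41 PM UTC on Jun 15.
Add 8 hours 10 minutes leg 1 → 7:51 AM UTC (Jun 16).
Add 7 hours and 10 minutes layover in Chatham Islands → 3:01 PM UTC.
Add 14 hours 43 minutes leg 2 → 5:44 AM UTC (Jun 17).
Add 3 hours and 9 minutes layover in Yangon → 8:53 AM UTC.
Add 12 hours and 17 minutes leg 3 → 9:10 PM UTC.
Kathmandu is UTC+5:45, so local arrival = 9:10 PM + 5:45 = 2:55 AM on Jun 18.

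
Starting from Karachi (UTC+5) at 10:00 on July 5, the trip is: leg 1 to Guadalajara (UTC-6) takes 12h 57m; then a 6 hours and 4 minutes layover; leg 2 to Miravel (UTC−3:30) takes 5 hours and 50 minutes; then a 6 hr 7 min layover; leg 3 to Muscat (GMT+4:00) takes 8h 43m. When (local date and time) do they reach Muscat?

00:41 on Jul 7

Convert departure to UTC: 10:00 − 5:00 = 05:00 UTC on Jul 5.
Add 12 hours 57 minutes leg 1 → 17:57 UTC.
Add 6 hours 4 minutes layover in Guadalajara → 00:01 UTC (Jul 6).
Add 5 hours 50 minutes leg 2 → 05:51 UTC.
Add 6 hours 7 minutes layover in Miravel → 11:58 UTC.
Add 8 hours and 43 minutes leg 3 → 20:41 UTC.
Muscat is UTC+4:00, so local arrival = 20:41 + 4:00 = 00:41 on Jul 7.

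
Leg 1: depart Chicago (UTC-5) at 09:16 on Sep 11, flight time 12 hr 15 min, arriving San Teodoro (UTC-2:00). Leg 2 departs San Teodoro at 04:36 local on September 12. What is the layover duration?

Convert departure to UTC: 09:16 + 5:00 = 14:16 UTC on Sep 11.
Add 12 hours and 15 minutes flight time → 02:31 UTC (Sep 12).
San Teodoro is UTC−2:00, so local arrival = 02:31 − 2:00 = 00:31 on Sep 12.
Layover = 04:36 − 00:31 = 4 hours 5 minutes.

4 hours 5 minutes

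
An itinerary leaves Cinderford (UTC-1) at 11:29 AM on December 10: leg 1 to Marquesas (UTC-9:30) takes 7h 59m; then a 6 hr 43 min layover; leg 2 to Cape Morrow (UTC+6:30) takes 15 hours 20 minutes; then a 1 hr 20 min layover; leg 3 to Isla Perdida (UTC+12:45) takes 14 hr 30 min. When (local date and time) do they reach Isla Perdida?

Convert departure to UTC: 11:29 AM + 1:00 = 12:29 PM UTC on Dec 10.
Add 7 hours and 59 minutes leg 1 → 8:28 PM UTC.
Add 6 hours 43 minutes layover in Marquesas → 3:11 AM UTC (Dec 11).
Add 15 hours 20 minutes leg 2 → 6:31 PM UTC.
Add 1 hour and 20 minutes layover in Cape Morrow → 7:51 PM UTC.
Add 14 hours 30 minutes leg 3 → 10:21 AM UTC (Dec 12).
Isla Perdida is UTC+12:45, so local arrival = 10:21 AM + 12:45 = 11:06 PM on Dec 12.

11:06 PM on December 12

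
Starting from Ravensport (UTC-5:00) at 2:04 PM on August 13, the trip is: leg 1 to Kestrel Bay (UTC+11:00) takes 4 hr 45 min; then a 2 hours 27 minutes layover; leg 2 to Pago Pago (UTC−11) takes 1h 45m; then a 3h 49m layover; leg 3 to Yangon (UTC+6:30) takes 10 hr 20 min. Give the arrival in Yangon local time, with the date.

Convert departure to UTC: 2:04 PM + 5:00 = 7:04 PM UTC on Aug 13.
Add 4 hours and 45 minutes leg 1 → 11:49 PM UTC.
Add 2 hours 27 minutes layover in Kestrel Bay → 2:16 AM UTC (Aug 14).
Add 1 hour and 45 minutes leg 2 → 4:01 AM UTC.
Add 3 hours and 49 minutes layover in Pago Pago → 7:50 AM UTC.
Add 10 hours and 20 minutes leg 3 → 6:10 PM UTC.
Yangon is UTC+6:30, so local arrival = 6:10 PM + 6:30 = 12:40 AM on Aug 15.

12:40 AM on August 15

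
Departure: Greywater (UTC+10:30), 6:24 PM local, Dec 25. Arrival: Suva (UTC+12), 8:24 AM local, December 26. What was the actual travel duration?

12 hours 30 minutes

Departure in UTC: 6:24 PM − 10:30 = 7:54 AM on Dec 25.
Arrival in UTC: 8:24 AM − 12:00 = 8:24 PM on Dec 25.
Elapsed = 8:24 PM − 7:54 AM = 12 hours 30 minutes.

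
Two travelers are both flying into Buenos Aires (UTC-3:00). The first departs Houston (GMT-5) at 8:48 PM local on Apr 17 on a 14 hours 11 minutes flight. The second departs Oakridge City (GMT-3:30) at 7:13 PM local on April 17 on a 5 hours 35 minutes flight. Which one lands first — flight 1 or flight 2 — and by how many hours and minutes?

the second, by 11 hours 41 minutes

Flight 1 in UTC: 8:48 PM + 5:00 = 1:48 AM on Apr 18.
+14 hours 11 minutes → arrive 3:59 PM UTC on Apr 18.
Flight 2 in UTC: 7:13 PM + 3:30 = 10:43 PM on Apr 17.
+5 hours and 35 minutes → arrive 4:18 AM UTC on Apr 18.
Flight 2 lands earlier by 11 hours 41 minutes.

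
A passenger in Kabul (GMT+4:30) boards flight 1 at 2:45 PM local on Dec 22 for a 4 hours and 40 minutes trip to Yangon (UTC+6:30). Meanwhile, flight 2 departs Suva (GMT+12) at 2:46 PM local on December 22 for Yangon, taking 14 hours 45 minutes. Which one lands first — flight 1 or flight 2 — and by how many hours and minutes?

Flight 1 in UTC: 2:45 PM − 4:30 = 10:15 AM on Dec 22.
+4 hours 40 minutes → arrive 2:55 PM UTC on Dec 22.
Flight 2 in UTC: 2:46 PM − 12:00 = 2:46 AM on Dec 22.
+14 hours 45 minutes → arrive 5:31 PM UTC on Dec 22.
Flight 1 lands earlier by 2 hours 36 minutes.

the first, by 2 hours 36 minutes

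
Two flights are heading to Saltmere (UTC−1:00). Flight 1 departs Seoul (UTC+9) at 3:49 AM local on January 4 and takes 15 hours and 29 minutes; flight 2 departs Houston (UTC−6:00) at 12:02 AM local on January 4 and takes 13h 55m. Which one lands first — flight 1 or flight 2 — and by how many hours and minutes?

the first, by 9 hours 39 minutes

Flight 1 in UTC: 3:49 AM − 9:00 = 6:49 PM on Jan 3.
+15 hours and 29 minutes → arrive 10:18 AM UTC on Jan 4.
Flight 2 in UTC: 12:02 AM + 6:00 = 6:02 AM on Jan 4.
+13 hours 55 minutes → arrive 7:57 PM UTC on Jan 4.
Flight 1 lands earlier by 9 hours 39 minutes.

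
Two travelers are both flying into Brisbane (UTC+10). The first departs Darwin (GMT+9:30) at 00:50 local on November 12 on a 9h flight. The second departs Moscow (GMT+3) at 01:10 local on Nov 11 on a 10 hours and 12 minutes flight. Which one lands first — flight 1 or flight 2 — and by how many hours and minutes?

the second, by 15 hours 58 minutes

Flight 1 in UTC: 00:50 − 9:30 = 15:20 on Nov 11.
+9 hours → arrive 00:20 UTC on Nov 12.
Flight 2 in UTC: 01:10 − 3:00 = 22:10 on Nov 10.
+10 hours 12 minutes → arrive 08:22 UTC on Nov 11.
Flight 2 lands earlier by 15 hours 58 minutes.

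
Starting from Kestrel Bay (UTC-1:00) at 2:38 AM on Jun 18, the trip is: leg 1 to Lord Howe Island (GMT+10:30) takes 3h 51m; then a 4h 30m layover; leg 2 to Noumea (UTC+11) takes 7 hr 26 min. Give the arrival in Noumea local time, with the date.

6:25 AM on Jun 19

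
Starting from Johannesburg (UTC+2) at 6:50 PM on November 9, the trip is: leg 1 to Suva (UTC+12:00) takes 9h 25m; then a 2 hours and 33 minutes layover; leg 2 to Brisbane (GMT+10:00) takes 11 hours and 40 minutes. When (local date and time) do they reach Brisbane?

2:28 AM on November 11

Convert departure to UTC: 6:50 PM − 2:00 = 4:50 PM UTC on Nov 9.
Add 9 hours and 25 minutes leg 1 → 2:15 AM UTC (Nov 10).
Add 2 hours 33 minutes layover in Suva → 4:48 AM UTC.
Add 11 hours 40 minutes leg 2 → 4:28 PM UTC.
Brisbane is UTC+10:00, so local arrival = 4:28 PM + 10:00 = 2:28 AM on Nov 11.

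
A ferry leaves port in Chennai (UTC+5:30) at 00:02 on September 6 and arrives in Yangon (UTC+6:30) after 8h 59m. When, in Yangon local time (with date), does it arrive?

Convert departure to UTC: 00:02 − 5:30 = 18:32 UTC on Sep 5.
Add 8 hours and 59 minutes travel time → 03:31 UTC (Sep 6).
Yangon is UTC+6:30, so local arrival = 03:31 + 6:30 = 10:01 on Sep 6.

10:01 on September 6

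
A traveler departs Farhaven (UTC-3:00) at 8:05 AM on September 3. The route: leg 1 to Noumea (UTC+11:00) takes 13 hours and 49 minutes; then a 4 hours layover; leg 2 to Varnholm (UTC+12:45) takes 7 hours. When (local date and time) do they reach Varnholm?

Convert departure to UTC: 8:05 AM + 3:00 = 11:05 AM UTC on Sep 3.
Add 13 hours 49 minutes leg 1 → 12:54 AM UTC (Sep 4).
Add 4 hours layover in Noumea → 4:54 AM UTC.
Add 7 hours leg 2 → 11:54 AM UTC.
Varnholm is UTC+12:45, so local arrival = 11:54 AM + 12:45 = 12:39 AM on Sep 5.

12:39 AM on September 5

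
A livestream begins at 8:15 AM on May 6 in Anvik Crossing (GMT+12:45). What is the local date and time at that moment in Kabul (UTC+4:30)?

12:00 AM on May 6

In UTC: 8:15 AM − 12:45 = 7:30 PM on May 5.
Kabul is UTC+4:30: 7:30 PM + 4:30 = 12:00 AM on May 6.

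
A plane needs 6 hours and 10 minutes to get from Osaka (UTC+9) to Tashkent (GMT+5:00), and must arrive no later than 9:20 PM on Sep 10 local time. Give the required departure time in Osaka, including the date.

7:10 PM on September 10

Target arrival in UTC: 9:20 PM − 5:00 = 4:20 PM on Sep 10.
Subtract 6 hours 10 minutes → departure 10:10 AM UTC on Sep 10.
Osaka is UTC+9:00: 10:10 AM + 9:00 = 7:10 PM on Sep 10.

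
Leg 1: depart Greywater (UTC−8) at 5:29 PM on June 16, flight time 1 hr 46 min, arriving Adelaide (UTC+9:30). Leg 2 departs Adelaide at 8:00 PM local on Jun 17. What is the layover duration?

7 hours 15 minutes

Convert departure to UTC: 5:29 PM + 8:00 = 1:29 AM UTC on Jun 17.
Add 1 hour and 46 minutes flight time → 3:15 AM UTC.
Adelaide is UTC+9:30, so local arrival = 3:15 AM + 9:30 = 12:45 PM on Jun 17.
Layover = 8:00 PM − 12:45 PM = 7 hours 15 minutes.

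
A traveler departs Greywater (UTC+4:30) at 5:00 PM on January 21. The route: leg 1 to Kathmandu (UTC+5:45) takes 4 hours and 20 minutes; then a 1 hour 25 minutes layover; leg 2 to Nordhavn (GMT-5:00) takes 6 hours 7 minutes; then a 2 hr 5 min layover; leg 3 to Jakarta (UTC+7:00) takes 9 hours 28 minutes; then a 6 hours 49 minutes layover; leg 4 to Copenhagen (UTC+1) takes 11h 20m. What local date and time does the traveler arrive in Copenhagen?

Convert departure to UTC: 5:00 PM − 4:30 = 12:30 PM UTC on Jan 21.
Add 4 hours 20 minutes leg 1 → 4:50 PM UTC.
Add 1 hour and 25 minutes layover in Kathmandu → 6:15 PM UTC.
Add 6 hours 7 minutes leg 2 → 12:22 AM UTC (Jan 22).
Add 2 hours 5 minutes layover in Nordhavn → 2:27 AM UTC.
Add 9 hours and 28 minutes leg 3 → 11:55 AM UTC.
Add 6 hours 49 minutes layover in Jakarta → 6:44 PM UTC.
Add 11 hours and 20 minutes leg 4 → 6:04 AM UTC (Jan 23).
Copenhagen is UTC+1:00, so local arrival = 6:04 AM + 1:00 = 7:04 AM on Jan 23.

7:04 AM on January 23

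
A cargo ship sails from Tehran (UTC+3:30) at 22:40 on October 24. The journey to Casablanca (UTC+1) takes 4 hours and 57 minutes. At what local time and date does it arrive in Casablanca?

Convert departure to UTC: 22:40 − 3:30 = 19:10 UTC on Oct 24.
Add 4 hours and 57 minutes travel time → 00:07 UTC (Oct 25).
Casablanca is UTC+1:00, so local arrival = 00:07 + 1:00 = 01:07 on Oct 25.

01:07 on October 25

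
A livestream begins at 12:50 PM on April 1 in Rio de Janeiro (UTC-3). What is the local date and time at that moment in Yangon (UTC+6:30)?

10:20 PM on April 1

In UTC: 12:50 PM + 3:00 = 3:50 PM on Apr 1.
Yangon is UTC+6:30: 3:50 PM + 6:30 = 10:20 PM on Apr 1.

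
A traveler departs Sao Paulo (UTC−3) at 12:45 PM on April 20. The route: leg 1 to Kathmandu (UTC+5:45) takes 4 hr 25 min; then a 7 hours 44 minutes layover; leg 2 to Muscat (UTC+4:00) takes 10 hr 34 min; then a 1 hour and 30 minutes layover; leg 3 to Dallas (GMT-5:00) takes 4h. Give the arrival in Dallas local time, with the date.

2:58 PM on Apr 21

Convert departure to UTC: 12:45 PM + 3:00 = 3:45 PM UTC on Apr 20.
Add 4 hours and 25 minutes leg 1 → 8:10 PM UTC.
Add 7 hours 44 minutes layover in Kathmandu → 3:54 AM UTC (Apr 21).
Add 10 hours and 34 minutes leg 2 → 2:28 PM UTC.
Add 1 hour and 30 minutes layover in Muscat → 3:58 PM UTC.
Add 4 hours leg 3 → 7:58 PM UTC.
Dallas is UTC−5:00, so local arrival = 7:58 PM − 5:00 = 2:58 PM on Apr 21.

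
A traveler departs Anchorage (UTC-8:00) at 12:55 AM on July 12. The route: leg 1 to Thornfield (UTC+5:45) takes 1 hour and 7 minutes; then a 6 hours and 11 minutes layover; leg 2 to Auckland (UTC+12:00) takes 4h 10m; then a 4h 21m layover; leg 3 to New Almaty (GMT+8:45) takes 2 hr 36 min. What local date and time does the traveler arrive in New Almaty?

12:05 PM on Jul 13

Convert departure to UTC: 12:55 AM + 8:00 = 8:55 AM UTC on Jul 12.
Add 1 hour and 7 minutes leg 1 → 10:02 AM UTC.
Add 6 hours and 11 minutes layover in Thornfield → 4:13 PM UTC.
Add 4 hours 10 minutes leg 2 → 8:23 PM UTC.
Add 4 hours and 21 minutes layover in Auckland → 12:44 AM UTC (Jul 13).
Add 2 hours and 36 minutes leg 3 → 3:20 AM UTC.
New Almaty is UTC+8:45, so local arrival = 3:20 AM + 8:45 = 12:05 PM on Jul 13.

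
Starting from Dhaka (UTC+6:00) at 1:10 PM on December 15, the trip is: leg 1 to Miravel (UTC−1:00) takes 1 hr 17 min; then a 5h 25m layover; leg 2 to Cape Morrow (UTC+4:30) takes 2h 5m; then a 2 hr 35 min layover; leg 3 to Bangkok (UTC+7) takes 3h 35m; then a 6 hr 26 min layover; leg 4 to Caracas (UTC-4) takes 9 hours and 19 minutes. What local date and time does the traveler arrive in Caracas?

9:52 AM on Dec 16

Convert departure to UTC: 1:10 PM − 6:00 = 7:10 AM UTC on Dec 15.
Add 1 hour 17 minutes leg 1 → 8:27 AM UTC.
Add 5 hours and 25 minutes layover in Miravel → 1:52 PM UTC.
Add 2 hours 5 minutes leg 2 → 3:57 PM UTC.
Add 2 hours 35 minutes layover in Cape Morrow → 6:32 PM UTC.
Add 3 hours and 35 minutes leg 3 → 10:07 PM UTC.
Add 6 hours and 26 minutes layover in Bangkok → 4:33 AM UTC (Dec 16).
Add 9 hours 19 minutes leg 4 → 1:52 PM UTC.
Caracas is UTC−4:00, so local arrival = 1:52 PM − 4:00 = 9:52 AM on Dec 16.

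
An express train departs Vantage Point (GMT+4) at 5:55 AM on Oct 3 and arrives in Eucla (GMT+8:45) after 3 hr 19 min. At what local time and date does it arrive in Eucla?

Eucla is 4:45 ahead of Vantage Point.
After 3 hours and 19 minutes it is 9:14 AM in Vantage Point.
Shift by the zone difference: 9:14 AM + 4:45 = 1:59 PM on Oct 3 in Eucla.

1:59 PM on October 3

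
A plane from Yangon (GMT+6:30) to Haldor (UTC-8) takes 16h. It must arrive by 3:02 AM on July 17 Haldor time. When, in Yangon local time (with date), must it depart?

1:32 AM on July 17

Target arrival in UTC: 3:02 AM + 8:00 = 11:02 AM on Jul 17.
Subtract 16 hours → departure 7:02 PM UTC on Jul 16.
Yangon is UTC+6:30: 7:02 PM + 6:30 = 1:32 AM on Jul 17.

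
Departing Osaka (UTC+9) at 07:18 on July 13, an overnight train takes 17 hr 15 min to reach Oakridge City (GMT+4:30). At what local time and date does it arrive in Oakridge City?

Convert departure to UTC: 07:18 − 9:00 = 22:18 UTC on Jul 12.
Add 17 hours 15 minutes travel time → 15:33 UTC (Jul 13).
Oakridge City is UTC+4:30, so local arrival = 15:33 + 4:30 = 20:03 on Jul 13.

20:03 on Jul 13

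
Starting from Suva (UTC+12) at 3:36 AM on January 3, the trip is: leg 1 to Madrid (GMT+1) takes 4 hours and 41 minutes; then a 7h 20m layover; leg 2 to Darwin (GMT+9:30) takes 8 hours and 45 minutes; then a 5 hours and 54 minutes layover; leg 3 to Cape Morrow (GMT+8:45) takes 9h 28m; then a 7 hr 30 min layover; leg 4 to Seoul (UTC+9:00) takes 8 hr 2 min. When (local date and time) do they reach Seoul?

4:16 AM on January 5

Convert departure to UTC: 3:36 AM − 12:00 = 3:36 PM UTC on Jan 2.
Add 4 hours and 41 minutes leg 1 → 8:17 PM UTC.
Add 7 hours 20 minutes layover in Madrid → 3:37 AM UTC (Jan 3).
Add 8 hours and 45 minutes leg 2 → 12:22 PM UTC.
Add 5 hours and 54 minutes layover in Darwin → 6:16 PM UTC.
Add 9 hours and 28 minutes leg 3 → 3:44 AM UTC (Jan 4).
Add 7 hours and 30 minutes layover in Cape Morrow → 11:14 AM UTC.
Add 8 hours 2 minutes leg 4 → 7:16 PM UTC.
Seoul is UTC+9:00, so local arrival = 7:16 PM + 9:00 = 4:16 AM on Jan 5.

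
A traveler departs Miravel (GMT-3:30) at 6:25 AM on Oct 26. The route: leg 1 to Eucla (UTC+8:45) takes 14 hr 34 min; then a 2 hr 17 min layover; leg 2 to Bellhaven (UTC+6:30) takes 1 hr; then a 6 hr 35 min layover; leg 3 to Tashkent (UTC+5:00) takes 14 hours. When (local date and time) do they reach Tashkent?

Convert departure to UTC: 6:25 AM + 3:30 = 9:55 AM UTC on Oct 26.
Add 14 hours and 34 minutes leg 1 → 12:29 AM UTC (Oct 27).
Add 2 hours 17 minutes layover in Eucla → 2:46 AM UTC.
Add 1 hour leg 2 → 3:46 AM UTC.
Add 6 hours and 35 minutes layover in Bellhaven → 10:21 AM UTC.
Add 14 hours leg 3 → 12:21 AM UTC (Oct 28).
Tashkent is UTC+5:00, so local arrival = 12:21 AM + 5:00 = 5:21 AM on Oct 28.

5:21 AM on October 28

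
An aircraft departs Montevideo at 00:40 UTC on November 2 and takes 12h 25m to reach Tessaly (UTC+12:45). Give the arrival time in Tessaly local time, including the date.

01:50 on November 3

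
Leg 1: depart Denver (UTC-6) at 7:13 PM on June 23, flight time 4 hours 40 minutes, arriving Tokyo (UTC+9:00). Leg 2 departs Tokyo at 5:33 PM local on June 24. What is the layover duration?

2 hours 40 minutes

Convert departure to UTC: 7:13 PM + 6:00 = 1:13 AM UTC on Jun 24.
Add 4 hours and 40 minutes flight time → 5:53 AM UTC.
Tokyo is UTC+9:00, so local arrival = 5:53 AM + 9:00 = 2:53 PM on Jun 24.
Layover = 5:33 PM − 2:53 PM = 2 hours 40 minutes.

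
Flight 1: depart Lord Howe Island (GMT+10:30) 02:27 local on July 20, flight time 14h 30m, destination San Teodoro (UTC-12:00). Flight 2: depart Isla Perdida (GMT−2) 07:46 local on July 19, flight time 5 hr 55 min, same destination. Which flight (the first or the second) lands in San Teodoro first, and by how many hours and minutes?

the second, by 14 hours 46 minutes

Flight 1 in UTC: 02:27 − 10:30 = 15:57 on Jul 19.
+14 hours and 30 minutes → arrive 06:27 UTC on Jul 20.
Flight 2 in UTC: 07:46 + 2:00 = 09:46 on Jul 19.
+5 hours 55 minutes → arrive 15:41 UTC on Jul 19.
Flight 2 lands earlier by 14 hours 46 minutes.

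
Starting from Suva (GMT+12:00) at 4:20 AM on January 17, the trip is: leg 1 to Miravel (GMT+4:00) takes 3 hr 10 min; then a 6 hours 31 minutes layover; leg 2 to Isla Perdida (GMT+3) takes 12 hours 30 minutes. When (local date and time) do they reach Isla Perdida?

5:31 PM on January 17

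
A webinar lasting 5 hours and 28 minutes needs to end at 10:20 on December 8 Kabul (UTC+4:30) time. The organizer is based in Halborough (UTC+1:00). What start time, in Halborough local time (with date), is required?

01:22 on Dec 8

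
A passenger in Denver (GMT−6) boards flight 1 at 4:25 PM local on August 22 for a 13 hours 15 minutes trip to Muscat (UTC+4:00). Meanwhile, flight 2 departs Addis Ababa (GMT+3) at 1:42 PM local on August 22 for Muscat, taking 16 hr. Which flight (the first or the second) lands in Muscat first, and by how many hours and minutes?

Flight 1 in UTC: 4:25 PM + 6:00 = 10:25 PM on Aug 22.
+13 hours 15 minutes → arrive 11:40 AM UTC on Aug 23.
Flight 2 in UTC: 1:42 PM − 3:00 = 10:42 AM on Aug 22.
+16 hours → arrive 2:42 AM UTC on Aug 23.
Flight 2 lands earlier by 8 hours 58 minutes.

the second, by 8 hours 58 minutes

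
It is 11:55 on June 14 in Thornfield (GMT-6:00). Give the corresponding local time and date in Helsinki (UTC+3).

20:55 on Jun 14

Helsinki is 9:00 ahead of Thornfield.
Shift by the zone difference: 11:55 + 9:00 = 20:55 on Jun 14 in Helsinki.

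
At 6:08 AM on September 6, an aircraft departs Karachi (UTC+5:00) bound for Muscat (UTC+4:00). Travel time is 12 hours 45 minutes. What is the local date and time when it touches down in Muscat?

Muscat is 1:00 behind Karachi.
After 12 hours and 45 minutes it is 6:53 PM in Karachi.
Shift by the zone difference: 6:53 PM − 1:00 = 5:53 PM on Sep 6 in Muscat.

5:53 PM on Sep 6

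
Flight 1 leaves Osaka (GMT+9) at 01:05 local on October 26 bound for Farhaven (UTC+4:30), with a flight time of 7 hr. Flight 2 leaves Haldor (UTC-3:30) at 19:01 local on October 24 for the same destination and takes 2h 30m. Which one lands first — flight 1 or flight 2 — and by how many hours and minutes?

the second, by 22 hours 4 minutes

Flight 1 in UTC: 01:05 − 9:00 = 16:05 on Oct 25.
+7 hours → arrive 23:05 UTC on Oct 25.
Flight 2 in UTC: 19:01 + 3:30 = 22:31 on Oct 24.
+2 hours and 30 minutes → arrive 01:01 UTC on Oct 25.
Flight 2 lands earlier by 22 hours 4 minutes.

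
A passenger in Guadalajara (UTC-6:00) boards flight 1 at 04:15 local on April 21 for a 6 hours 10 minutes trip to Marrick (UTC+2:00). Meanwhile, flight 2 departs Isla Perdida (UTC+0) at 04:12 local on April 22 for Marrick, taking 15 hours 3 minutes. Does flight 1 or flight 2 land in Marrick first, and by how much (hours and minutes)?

Flight 1 in UTC: 04:15 + 6:00 = 10:15 on Apr 21.
+6 hours and 10 minutes → arrive 16:25 UTC on Apr 21.
Flight 2 departs at 04:12 UTC (Apr 22).
+15 hours 3 minutes → arrive 19:15 UTC on Apr 22.
Flight 1 lands earlier by 26 hours 50 minutes.

the first, by 26 hours 50 minutes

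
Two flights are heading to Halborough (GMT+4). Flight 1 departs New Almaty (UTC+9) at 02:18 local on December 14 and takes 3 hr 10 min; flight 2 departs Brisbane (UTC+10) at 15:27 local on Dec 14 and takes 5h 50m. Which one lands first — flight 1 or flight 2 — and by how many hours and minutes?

Flight 1 in UTC: 02:18 − 9:00 = 17:18 on Dec 13.
+3 hours and 10 minutes → arrive 20:28 UTC on Dec 13.
Flight 2 in UTC: 15:27 − 10:00 = 05:27 on Dec 14.
+5 hours 50 minutes → arrive 11:17 UTC on Dec 14.
Flight 1 lands earlier by 14 hours 49 minutes.

the first, by 14 hours 49 minutes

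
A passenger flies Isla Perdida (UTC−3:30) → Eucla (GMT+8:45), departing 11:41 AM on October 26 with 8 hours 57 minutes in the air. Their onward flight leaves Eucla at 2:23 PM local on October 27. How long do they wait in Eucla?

Convert departure to UTC: 11:41 AM + 3:30 = 3:11 PM UTC on Oct 26.
Add 8 hours 57 minutes flight time → 12:08 AM UTC (Oct 27).
Eucla is UTC+8:45, so local arrival = 12:08 AM + 8:45 = 8:53 AM on Oct 27.
Layover = 2:23 PM − 8:53 AM = 5 hours 30 minutes.

5 hours 30 minutes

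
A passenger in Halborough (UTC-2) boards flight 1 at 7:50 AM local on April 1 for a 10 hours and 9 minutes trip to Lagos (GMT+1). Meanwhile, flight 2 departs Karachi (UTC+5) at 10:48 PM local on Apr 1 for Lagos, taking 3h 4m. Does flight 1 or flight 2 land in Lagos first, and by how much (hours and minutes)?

the first, by 53 minutes

Flight 1 in UTC: 7:50 AM + 2:00 = 9:50 AM on Apr 1.
+10 hours 9 minutes → arrive 7:59 PM UTC on Apr 1.
Flight 2 in UTC: 10:48 PM − 5:00 = 5:48 PM on Apr 1.
+3 hours and 4 minutes → arrive 8:52 PM UTC on Apr 1.
Flight 1 lands earlier by 53 minutes.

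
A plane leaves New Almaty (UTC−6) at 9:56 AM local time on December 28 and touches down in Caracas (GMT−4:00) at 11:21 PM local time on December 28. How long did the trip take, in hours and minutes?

11 hours 25 minutes

Departure in UTC: 9:56 AM + 6:00 = 3:56 PM on Dec 28.
Arrival in UTC: 11:21 PM + 4:00 = 3:21 AM on Dec 29.
Elapsed = 3:21 AM − 3:56 PM (+1 day) = 11 hours 25 minutes.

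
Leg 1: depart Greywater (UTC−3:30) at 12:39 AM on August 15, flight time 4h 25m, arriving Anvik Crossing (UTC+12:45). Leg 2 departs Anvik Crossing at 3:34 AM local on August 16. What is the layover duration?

6 hours 15 minutes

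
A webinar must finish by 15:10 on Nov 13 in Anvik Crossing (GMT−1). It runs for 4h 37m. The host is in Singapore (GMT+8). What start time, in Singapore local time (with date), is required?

19:33 on Nov 13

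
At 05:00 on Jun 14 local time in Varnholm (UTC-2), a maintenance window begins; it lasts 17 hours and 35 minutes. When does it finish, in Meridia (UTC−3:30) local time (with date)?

21:05 on Jun 14

Meridia is 1:30 behind Varnholm.
After 17 hours and 35 minutes it is 22:35 in Varnholm.
Shift by the zone difference: 22:35 − 1:30 = 21:05 on Jun 14 in Meridia.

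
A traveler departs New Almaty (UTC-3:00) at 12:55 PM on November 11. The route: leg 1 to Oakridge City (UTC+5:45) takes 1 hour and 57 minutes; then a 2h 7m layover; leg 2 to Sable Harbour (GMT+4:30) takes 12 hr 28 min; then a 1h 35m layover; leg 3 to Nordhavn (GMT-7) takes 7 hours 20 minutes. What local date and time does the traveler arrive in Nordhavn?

Convert departure to UTC: 12:55 PM + 3:00 = 3:55 PM UTC on Nov 11.
Add 1 hour 57 minutes leg 1 → 5:52 PM UTC.
Add 2 hours and 7 minutes layover in Oakridge City → 7:59 PM UTC.
Add 12 hours 28 minutes leg 2 → 8:27 AM UTC (Nov 12).
Add 1 hour 35 minutes layover in Sable Harbour → 10:02 AM UTC.
Add 7 hours 20 minutes leg 3 → 5:22 PM UTC.
Nordhavn is UTC−7:00, so local arrival = 5:22 PM − 7:00 = 10:22 AM on Nov 12.

10:22 AM on November 12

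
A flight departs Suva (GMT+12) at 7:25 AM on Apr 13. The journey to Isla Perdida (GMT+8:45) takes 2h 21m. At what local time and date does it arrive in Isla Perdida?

6:31 AM on April 13

Convert departure to UTC: 7:25 AM − 12:00 = 7:25 PM UTC on Apr 12.
Add 2 hours 21 minutes travel time → 9:46 PM UTC.
Isla Perdida is UTC+8:45, so local arrival = 9:46 PM + 8:45 = 6:31 AM on Apr 13.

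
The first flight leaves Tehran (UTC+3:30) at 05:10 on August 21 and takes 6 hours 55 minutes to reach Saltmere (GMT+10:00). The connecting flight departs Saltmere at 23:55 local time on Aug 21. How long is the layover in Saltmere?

Convert departure to UTC: 05:10 − 3:30 = 01:40 UTC on Aug 21.
Add 6 hours 55 minutes flight time → 08:35 UTC.
Saltmere is UTC+10:00, so local arrival = 08:35 + 10:00 = 18:35 on Aug 21.
Layover = 23:55 − 18:35 = 5 hours 20 minutes.

5 hours 20 minutes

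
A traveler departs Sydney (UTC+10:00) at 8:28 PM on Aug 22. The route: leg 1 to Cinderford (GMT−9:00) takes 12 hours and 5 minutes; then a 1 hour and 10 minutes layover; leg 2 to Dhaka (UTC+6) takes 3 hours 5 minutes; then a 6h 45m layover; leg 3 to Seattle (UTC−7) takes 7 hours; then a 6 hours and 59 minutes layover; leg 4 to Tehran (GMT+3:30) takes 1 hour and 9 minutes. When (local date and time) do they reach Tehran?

4:11 AM on August 24

Convert departure to UTC: 8:28 PM − 10:00 = 10:28 AM UTC on Aug 22.
Add 12 hours and 5 minutes leg 1 → 10:33 PM UTC.
Add 1 hour 10 minutes layover in Cinderford → 11:43 PM UTC.
Add 3 hours 5 minutes leg 2 → 2:48 AM UTC (Aug 23).
Add 6 hours 45 minutes layover in Dhaka → 9:33 AM UTC.
Add 7 hours leg 3 → 4:33 PM UTC.
Add 6 hours 59 minutes layover in Seattle → 11:32 PM UTC.
Add 1 hour and 9 minutes leg 4 → 12:41 AM UTC (Aug 24).
Tehran is UTC+3:30, so local arrival = 12:41 AM + 3:30 = 4:11 AM on Aug 24.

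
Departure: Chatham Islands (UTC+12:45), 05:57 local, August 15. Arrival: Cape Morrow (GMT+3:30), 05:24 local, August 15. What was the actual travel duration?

8 hours 42 minutes

Cape Morrow is 9:15 behind Chatham Islands.
Clock-face elapsed time (ignoring zones) is −33 minutes.
Actual elapsed = −33 minutes + 9:15 = 8 hours 42 minutes.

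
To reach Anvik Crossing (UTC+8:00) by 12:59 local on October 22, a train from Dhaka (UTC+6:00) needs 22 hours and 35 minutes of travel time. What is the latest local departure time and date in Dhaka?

12:24 on October 21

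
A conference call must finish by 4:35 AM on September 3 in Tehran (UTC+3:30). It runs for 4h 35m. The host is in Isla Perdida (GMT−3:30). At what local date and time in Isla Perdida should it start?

5:00 PM on September 2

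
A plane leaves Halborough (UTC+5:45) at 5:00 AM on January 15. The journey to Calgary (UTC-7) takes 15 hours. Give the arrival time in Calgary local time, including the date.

Calgary is 12:45 behind Halborough.
After 15 hours it is 8:00 PM in Halborough.
Shift by the zone difference: 8:00 PM − 12:45 = 7:15 AM on Jan 15 in Calgary.

7:15 AM on Jan 15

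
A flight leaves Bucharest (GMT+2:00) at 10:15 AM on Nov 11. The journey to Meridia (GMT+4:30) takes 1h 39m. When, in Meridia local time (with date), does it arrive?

2:24 PM on November 11

Convert departure to UTC: 10:15 AM − 2:00 = 8:15 AM UTC on Nov 11.
Add 1 hour 39 minutes travel time → 9:54 AM UTC.
Meridia is UTC+4:30, so local arrival = 9:54 AM + 4:30 = 2:24 PM on Nov 11.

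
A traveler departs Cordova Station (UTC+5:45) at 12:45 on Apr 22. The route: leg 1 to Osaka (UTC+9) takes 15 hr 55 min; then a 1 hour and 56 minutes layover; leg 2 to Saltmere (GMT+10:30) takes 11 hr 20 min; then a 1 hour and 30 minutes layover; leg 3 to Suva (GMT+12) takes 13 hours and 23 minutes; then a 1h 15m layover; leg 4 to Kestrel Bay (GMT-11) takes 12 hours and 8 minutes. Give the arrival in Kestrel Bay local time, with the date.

05:27 on April 24

Convert departure to UTC: 12:45 − 5:45 = 07:00 UTC on Apr 22.
Add 15 hours 55 minutes leg 1 → 22:55 UTC.
Add 1 hour 56 minutes layover in Osaka → 00:51 UTC (Apr 23).
Add 11 hours and 20 minutes leg 2 → 12:11 UTC.
Add 1 hour 30 minutes layover in Saltmere → 13:41 UTC.
Add 13 hours 23 minutes leg 3 → 03:04 UTC (Apr 24).
Add 1 hour 15 minutes layover in Suva → 04:19 UTC.
Add 12 hours and 8 minutes leg 4 → 16:27 UTC.
Kestrel Bay is UTC−11:00, so local arrival = 16:27 − 11:00 = 05:27 on Apr 24.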